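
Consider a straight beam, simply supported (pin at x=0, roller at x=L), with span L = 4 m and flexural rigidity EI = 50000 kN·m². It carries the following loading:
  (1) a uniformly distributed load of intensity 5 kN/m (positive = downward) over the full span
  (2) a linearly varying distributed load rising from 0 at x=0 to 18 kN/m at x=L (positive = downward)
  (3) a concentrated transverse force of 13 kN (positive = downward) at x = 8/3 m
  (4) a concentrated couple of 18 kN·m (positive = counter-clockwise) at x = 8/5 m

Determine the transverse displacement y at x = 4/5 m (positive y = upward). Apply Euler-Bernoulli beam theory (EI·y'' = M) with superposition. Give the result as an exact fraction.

Load 1 — uniform load w=5 kN/m over full span:
  y_1 = -wx(L³-2Lx²+x³)/(24EI) = -5·(4/5)·(4³-2·4·(4/5)²+(4/5)³)/(24·50000) = -232/1171875 m
Load 2 — triangular load w₀=18 kN/m (0→w₀ over full span):
  y_2 = -w₀x(7L⁴-10L²x²+3x⁴)/(360LEI) = -18·(4/5)·(7·4⁴-10·4²·(4/5)²+3·(4/5)⁴)/(360·4·50000) = -16512/48828125 m
Load 3 — point force P=13 kN at a=8/3 m (b=L-a=4/3):
  y_3 = -Pbx(L²-b²-x²)/(6LEI)  [x≤a] = -13·(4/3)·(4/5)·(4²-(4/3)²-(4/5)²)/(6·4·50000) = -4966/31640625 m
Load 4 — applied couple M₀=18 kN·m at a=8/5 m (b=L-a=12/5):
  y_4 = (M₀x³/(6L)+C₁x)/EI  [x≤a] with C₁=M₀(3b²-L²)/(6L)=24/25 = (18·(4/5)³/(6·4)+(24/25)·(4/5))/50000 = 9/390625 m
Superposition: y = Σ y_i = -2650097/3955078125 m ≈ -0.000670 m

y(4/5) = -2650097/3955078125 m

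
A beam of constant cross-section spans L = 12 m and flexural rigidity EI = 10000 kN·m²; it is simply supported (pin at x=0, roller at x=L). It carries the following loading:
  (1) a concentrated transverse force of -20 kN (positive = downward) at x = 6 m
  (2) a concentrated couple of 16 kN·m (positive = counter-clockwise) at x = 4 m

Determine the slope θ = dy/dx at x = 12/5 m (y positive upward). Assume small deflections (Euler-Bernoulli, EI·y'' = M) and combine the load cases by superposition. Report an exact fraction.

θ(12/5) = 3107/187500 rad

Load 1 — point force P=-20 kN at a=6 m (b=L-a=6):
  θ_1 = -Pb(L²-b²-3x²)/(6LEI)  [x≤a] = -(-20)·6·(12²-6²-3·(12/5)²)/(6·12·10000) = 189/12500 rad
Load 2 — applied couple M₀=16 kN·m at a=4 m (b=L-a=8):
  θ_2 = (M₀x²/(2L)+C₁)/EI  [x≤a] with C₁=M₀(3b²-L²)/(6L)=32/3 = (16·(12/5)²/(2·12)+(32/3))/10000 = 68/46875 rad
Superposition: θ = Σ θ_i = 3107/187500 rad ≈ 0.016571 rad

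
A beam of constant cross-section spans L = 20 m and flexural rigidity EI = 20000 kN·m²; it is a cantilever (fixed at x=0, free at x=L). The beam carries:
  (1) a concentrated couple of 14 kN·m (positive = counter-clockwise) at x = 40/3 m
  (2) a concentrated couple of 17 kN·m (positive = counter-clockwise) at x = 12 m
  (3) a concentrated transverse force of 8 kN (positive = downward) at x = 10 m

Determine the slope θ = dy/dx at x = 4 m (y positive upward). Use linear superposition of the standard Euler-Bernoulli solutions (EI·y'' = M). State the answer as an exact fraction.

Load 1 — applied couple M₀=14 kN·m at a=40/3 m (b=L-a=20/3):
  θ_1 = M₀x/EI  [x≤a] = 14·4/20000 = 7/2500 rad
Load 2 — applied couple M₀=17 kN·m at a=12 m (b=L-a=8):
  θ_2 = M₀x/EI  [x≤a] = 17·4/20000 = 17/5000 rad
Load 3 — point force P=8 kN at a=10 m (b=L-a=10):
  θ_3 = -Px(2a-x)/(2EI)  [x≤a] = -8·4·(2·10-4)/(2·20000) = -8/625 rad
Superposition: θ = Σ θ_i = -33/5000 rad ≈ -0.006600 rad

θ(4) = -33/5000 rad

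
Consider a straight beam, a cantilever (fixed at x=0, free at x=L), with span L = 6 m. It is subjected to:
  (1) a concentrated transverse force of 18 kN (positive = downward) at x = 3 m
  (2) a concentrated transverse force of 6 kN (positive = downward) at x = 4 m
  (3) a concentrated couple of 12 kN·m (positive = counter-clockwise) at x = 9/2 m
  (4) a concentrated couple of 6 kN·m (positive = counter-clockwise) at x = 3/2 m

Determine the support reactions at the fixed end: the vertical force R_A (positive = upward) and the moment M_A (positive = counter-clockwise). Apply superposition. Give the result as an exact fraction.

Load 1 — point force P=18 kN at a=3 m (b=L-a=3):
  R_A = P = 18 kN
  M_A = Pa = 18·3 = 54 kN·m
Load 2 — point force P=6 kN at a=4 m (b=L-a=2):
  R_A = P = 6 kN
  M_A = Pa = 6·4 = 24 kN·m
Load 3 — applied couple M₀=12 kN·m at a=9/2 m (b=L-a=3/2):
  R_A = 0 kN
  M_A = -M₀ = -12 kN·m
Load 4 — applied couple M₀=6 kN·m at a=3/2 m (b=L-a=9/2):
  R_A = 0 kN
  M_A = -M₀ = -6 kN·m
Superposition: R_A = 24 kN, M_A = 60 kN·m

R_A = 24 kN, M_A = 60 kN·m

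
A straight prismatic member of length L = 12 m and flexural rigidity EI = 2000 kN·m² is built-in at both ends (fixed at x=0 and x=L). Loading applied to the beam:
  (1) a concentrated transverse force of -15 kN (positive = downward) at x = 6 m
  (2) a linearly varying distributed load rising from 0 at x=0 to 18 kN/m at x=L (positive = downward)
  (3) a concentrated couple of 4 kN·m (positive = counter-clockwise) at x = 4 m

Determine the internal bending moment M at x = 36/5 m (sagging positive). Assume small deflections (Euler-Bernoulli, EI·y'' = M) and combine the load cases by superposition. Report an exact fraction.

Load 1 — point force P=-15 kN at a=6 m (b=L-a=6):
  M_1 = Pa²(a+3b)(L-x)/L³ - Pa²b/L²  [x>a] = (-15)·6²·(6+3·6)·(12-(36/5))/12³ - (-15)·6²·6/12² = -27/2 kN·m
Load 2 — triangular load w₀=18 kN/m (0→w₀ over full span):
  M_2 = 3w₀Lx/20 - w₀L²/30 - w₀x³/(6L) = 3·18·12·(36/5)/20 - 18·12²/30 - 18·(36/5)³/(6·12) = 6696/125 kN·m
Load 3 — applied couple M₀=4 kN·m at a=4 m (b=L-a=8):
  M_3 = R_Ax - M_A - M₀  [x>a] with R_A=4/9, M_A=0 = (4/9)·(36/5) - 0 - 4 = -4/5 kN·m
Superposition: M = Σ M_i = 9817/250 kN·m ≈ 39.268000 kN·m

M(36/5) = 9817/250 kN·m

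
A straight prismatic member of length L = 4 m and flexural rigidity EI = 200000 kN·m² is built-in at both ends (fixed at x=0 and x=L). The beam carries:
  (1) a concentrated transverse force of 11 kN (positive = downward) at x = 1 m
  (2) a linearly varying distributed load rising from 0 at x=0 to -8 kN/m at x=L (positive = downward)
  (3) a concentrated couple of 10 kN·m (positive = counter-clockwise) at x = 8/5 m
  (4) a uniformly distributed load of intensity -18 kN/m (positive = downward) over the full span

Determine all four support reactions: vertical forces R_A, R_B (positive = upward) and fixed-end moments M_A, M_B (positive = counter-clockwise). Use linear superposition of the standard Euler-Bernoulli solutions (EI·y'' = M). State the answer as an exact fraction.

R_A = -4467/160 kN, M_A = -5011/240 kN·m, R_B = -7853/160 kN, M_B = 2523/80 kN·m

Load 1 — point force P=11 kN at a=1 m (b=L-a=3):
  R_A = Pb²(3a+b)/L³ = 11·3²·(3·1+3)/4³ = 297/32 kN
  M_A = Pab²/L² = 11·1·3²/4² = 99/16 kN·m
  R_B = Pa²(a+3b)/L³ = 11·1²·(1+3·3)/4³ = 55/32 kN
  M_B = -Pa²b/L² = -11·1²·3/4² = -33/16 kN·m
Load 2 — triangular load w₀=-8 kN/m (0→w₀ over full span):
  R_A = 3w₀L/20 = 3·(-8)·4/20 = -24/5 kN
  M_A = w₀L²/30 = (-8)·4²/30 = -64/15 kN·m
  R_B = 7w₀L/20 = 7·(-8)·4/20 = -56/5 kN
  M_B = -w₀L²/20 = -(-8)·4²/20 = 32/5 kN·m
Load 3 — applied couple M₀=10 kN·m at a=8/5 m (b=L-a=12/5):
  R_A = 6M₀ab/L³ = 6·10·(8/5)·(12/5)/4³ = 18/5 kN
  M_A = M₀b(2a-b)/L² = 10·(12/5)·(2·(8/5)-(12/5))/4² = 6/5 kN·m
  R_B = -6M₀ab/L³ = -6·10·(8/5)·(12/5)/4³ = -18/5 kN
  M_B = M₀a(2b-a)/L² = 10·(8/5)·(2·(12/5)-(8/5))/4² = 16/5 kN·m
Load 4 — uniform load w=-18 kN/m over full span:
  R_A = wL/2 = (-18)·4/2 = -36 kN
  M_A = wL²/12 = (-18)·4²/12 = -24 kN·m
  R_B = wL/2 = (-18)·4/2 = -36 kN
  M_B = -wL²/12 = -(-18)·4²/12 = 24 kN·m
Superposition: R_A = -4467/160 kN, M_A = -5011/240 kN·m, R_B = -7853/160 kN, M_B = 2523/80 kN·m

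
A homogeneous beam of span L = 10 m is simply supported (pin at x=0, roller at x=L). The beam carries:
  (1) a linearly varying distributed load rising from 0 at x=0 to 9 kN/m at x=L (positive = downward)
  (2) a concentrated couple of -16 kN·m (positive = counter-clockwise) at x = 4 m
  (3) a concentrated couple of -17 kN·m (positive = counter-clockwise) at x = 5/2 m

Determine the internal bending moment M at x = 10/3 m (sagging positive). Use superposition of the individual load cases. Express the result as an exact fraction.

M(10/3) = 454/9 kN·m

Load 1 — triangular load w₀=9 kN/m (0→w₀ over full span):
  M_1 = w₀Lx/6 - w₀x³/(6L) = 9·10·(10/3)/6 - 9·(10/3)³/(6·10) = 400/9 kN·m
Load 2 — applied couple M₀=-16 kN·m at a=4 m (b=L-a=6):
  M_2 = M₀x/L  [x≤a] = (-16)·(10/3)/10 = -16/3 kN·m
Load 3 — applied couple M₀=-17 kN·m at a=5/2 m (b=L-a=15/2):
  M_3 = M₀x/L - M₀  [x>a] = (-17)·(10/3)/10 - (-17) = 34/3 kN·m
Superposition: M = Σ M_i = 454/9 kN·m ≈ 50.444444 kN·m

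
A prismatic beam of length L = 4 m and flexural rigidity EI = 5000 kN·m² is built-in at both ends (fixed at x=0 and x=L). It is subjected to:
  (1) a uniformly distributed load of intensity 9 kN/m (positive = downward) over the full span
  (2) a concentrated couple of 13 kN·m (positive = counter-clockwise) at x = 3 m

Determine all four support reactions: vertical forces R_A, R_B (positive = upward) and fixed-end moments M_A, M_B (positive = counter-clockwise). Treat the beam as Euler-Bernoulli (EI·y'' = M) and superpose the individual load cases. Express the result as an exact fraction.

R_A = 693/32 kN, M_A = 257/16 kN·m, R_B = 459/32 kN, M_B = -231/16 kN·m

Load 1 — uniform load w=9 kN/m over full span:
  R_A = wL/2 = 9·4/2 = 18 kN
  M_A = wL²/12 = 9·4²/12 = 12 kN·m
  R_B = wL/2 = 9·4/2 = 18 kN
  M_B = -wL²/12 = -9·4²/12 = -12 kN·m
Load 2 — applied couple M₀=13 kN·m at a=3 m (b=L-a=1):
  R_A = 6M₀ab/L³ = 6·13·3·1/4³ = 117/32 kN
  M_A = M₀b(2a-b)/L² = 13·1·(2·3-1)/4² = 65/16 kN·m
  R_B = -6M₀ab/L³ = -6·13·3·1/4³ = -117/32 kN
  M_B = M₀a(2b-a)/L² = 13·3·(2·1-3)/4² = -39/16 kN·m
Superposition: R_A = 693/32 kN, M_A = 257/16 kN·m, R_B = 459/32 kN, M_B = -231/16 kN·m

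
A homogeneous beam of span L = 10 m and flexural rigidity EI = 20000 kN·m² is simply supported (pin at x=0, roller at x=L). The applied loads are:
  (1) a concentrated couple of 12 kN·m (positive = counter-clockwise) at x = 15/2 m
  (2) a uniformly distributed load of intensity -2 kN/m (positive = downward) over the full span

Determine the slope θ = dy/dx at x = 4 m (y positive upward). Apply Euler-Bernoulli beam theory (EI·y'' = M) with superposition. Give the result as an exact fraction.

Load 1 — applied couple M₀=12 kN·m at a=15/2 m (b=L-a=5/2):
  θ_1 = (M₀x²/(2L)+C₁)/EI  [x≤a] with C₁=M₀(3b²-L²)/(6L)=-65/4 = (12·4²/(2·10)+(-65/4))/20000 = -133/400000 rad
Load 2 — uniform load w=-2 kN/m over full span:
  θ_2 = -w(L³-6Lx²+4x³)/(24EI) = -(-2)·(10³-6·10·4²+4·4³)/(24·20000) = 37/30000 rad
Superposition: θ = Σ θ_i = 1081/1200000 rad ≈ 0.000901 rad

θ(4) = 1081/1200000 rad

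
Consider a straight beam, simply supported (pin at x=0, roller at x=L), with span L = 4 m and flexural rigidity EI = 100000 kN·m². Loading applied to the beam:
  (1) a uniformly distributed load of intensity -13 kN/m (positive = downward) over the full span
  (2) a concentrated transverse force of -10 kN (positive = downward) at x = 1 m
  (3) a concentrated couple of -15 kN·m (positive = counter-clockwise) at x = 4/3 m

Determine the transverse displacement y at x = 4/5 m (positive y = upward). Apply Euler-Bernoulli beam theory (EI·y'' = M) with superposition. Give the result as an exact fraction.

Load 1 — uniform load w=-13 kN/m over full span:
  y_1 = -wx(L³-2Lx²+x³)/(24EI) = -(-13)·(4/5)·(4³-2·4·(4/5)²+(4/5)³)/(24·100000) = 1508/5859375 m
Load 2 — point force P=-10 kN at a=1 m (b=L-a=3):
  y_2 = -Pbx(L²-b²-x²)/(6LEI)  [x≤a] = -(-10)·3·(4/5)·(4²-3²-(4/5)²)/(6·4·100000) = 159/2500000 m
Load 3 — applied couple M₀=-15 kN·m at a=4/3 m (b=L-a=8/3):
  y_3 = (M₀x³/(6L)+C₁x)/EI  [x≤a] with C₁=M₀(3b²-L²)/(6L)=-10/3 = ((-15)·(4/5)³/(6·4)+(-10/3)·(4/5))/100000 = -7/234375 m
Superposition: y = Σ y_i = 54581/187500000 m ≈ 0.000291 m

y(4/5) = 54581/187500000 m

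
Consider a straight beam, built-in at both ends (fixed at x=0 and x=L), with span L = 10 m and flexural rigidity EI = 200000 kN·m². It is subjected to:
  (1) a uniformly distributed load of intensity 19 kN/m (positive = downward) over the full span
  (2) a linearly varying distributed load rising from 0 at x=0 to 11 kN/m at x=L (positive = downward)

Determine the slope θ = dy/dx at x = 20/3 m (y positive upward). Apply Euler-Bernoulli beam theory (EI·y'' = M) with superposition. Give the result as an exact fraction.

Load 1 — uniform load w=19 kN/m over full span:
  θ_1 = -wx(L-x)(L-2x)/(12EI) = -19·(20/3)·(10-(20/3))·(10-2·(20/3))/(12·200000) = 19/32400 rad
Load 2 — triangular load w₀=11 kN/m (0→w₀ over full span):
  θ_2 = -w₀(2x(L-x)(L-2x)(x+2L)+x²(L-x)²)/(120LEI) = -11·(2·(20/3)·(10-(20/3))·(10-2·(20/3))·((20/3)+2·10)+(20/3)²·(10-(20/3))²)/(120·10·200000) = 77/486000 rad
Superposition: θ = Σ θ_i = 181/243000 rad ≈ 0.000745 rad

θ(20/3) = 181/243000 rad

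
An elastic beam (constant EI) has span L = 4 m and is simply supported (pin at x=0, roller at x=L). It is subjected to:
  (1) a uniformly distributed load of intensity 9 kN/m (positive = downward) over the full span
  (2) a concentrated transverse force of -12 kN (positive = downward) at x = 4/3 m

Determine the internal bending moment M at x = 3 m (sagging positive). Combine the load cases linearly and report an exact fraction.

Load 1 — uniform load w=9 kN/m over full span:
  M_1 = wx(L-x)/2 = 9·3·(4-3)/2 = 27/2 kN·m
Load 2 — point force P=-12 kN at a=4/3 m (b=L-a=8/3):
  M_2 = Pa(L-x)/L  [x>a] = (-12)·(4/3)·(4-3)/4 = -4 kN·m
Superposition: M = Σ M_i = 19/2 kN·m ≈ 9.500000 kN·m

M(3) = 19/2 kN·m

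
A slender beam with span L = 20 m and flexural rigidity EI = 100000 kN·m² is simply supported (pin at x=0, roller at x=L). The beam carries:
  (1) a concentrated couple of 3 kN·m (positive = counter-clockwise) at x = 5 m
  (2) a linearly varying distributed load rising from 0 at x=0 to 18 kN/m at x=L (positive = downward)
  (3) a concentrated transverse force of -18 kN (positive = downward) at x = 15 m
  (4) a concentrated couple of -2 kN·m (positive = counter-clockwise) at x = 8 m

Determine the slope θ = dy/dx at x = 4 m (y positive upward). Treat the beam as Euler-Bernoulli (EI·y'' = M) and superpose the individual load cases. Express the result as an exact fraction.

Load 1 — applied couple M₀=3 kN·m at a=5 m (b=L-a=15):
  θ_1 = (M₀x²/(2L)+C₁)/EI  [x≤a] with C₁=M₀(3b²-L²)/(6L)=55/8 = (3·4²/(2·20)+(55/8))/100000 = 323/4000000 rad
Load 2 — triangular load w₀=18 kN/m (0→w₀ over full span):
  θ_2 = -w₀(7L⁴-30L²x²+15x⁴)/(360LEI) = -18·(7·20⁴-30·20²·4²+15·4⁴)/(360·20·100000) = -364/15625 rad
Load 3 — point force P=-18 kN at a=15 m (b=L-a=5):
  θ_3 = -Pb(L²-b²-3x²)/(6LEI)  [x≤a] = -(-18)·5·(20²-5²-3·4²)/(6·20·100000) = 981/400000 rad
Load 4 — applied couple M₀=-2 kN·m at a=8 m (b=L-a=12):
  θ_4 = (M₀x²/(2L)+C₁)/EI  [x≤a] with C₁=M₀(3b²-L²)/(6L)=-8/15 = ((-2)·4²/(2·20)+(-8/15))/100000 = -1/75000 rad
Superposition: θ = Σ θ_i = -249313/12000000 rad ≈ -0.020776 rad

θ(4) = -249313/12000000 rad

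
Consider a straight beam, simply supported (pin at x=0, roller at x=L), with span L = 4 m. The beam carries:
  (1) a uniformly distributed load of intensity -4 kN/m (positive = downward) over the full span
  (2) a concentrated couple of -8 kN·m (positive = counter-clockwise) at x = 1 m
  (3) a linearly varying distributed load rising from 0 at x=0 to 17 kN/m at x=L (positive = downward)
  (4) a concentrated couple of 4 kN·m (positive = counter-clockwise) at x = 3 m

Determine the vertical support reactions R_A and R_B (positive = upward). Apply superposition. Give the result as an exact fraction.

Load 1 — uniform load w=-4 kN/m over full span:
  R_A = wL/2 = (-4)·4/2 = -8 kN
  R_B = wL/2 = (-4)·4/2 = -8 kN
Load 2 — applied couple M₀=-8 kN·m at a=1 m (b=L-a=3):
  R_A = M₀/L = (-8)/4 = -2 kN
  R_B = -M₀/L = -(-8)/4 = 2 kN
Load 3 — triangular load w₀=17 kN/m (0→w₀ over full span):
  R_A = w₀L/6 = 17·4/6 = 34/3 kN
  R_B = w₀L/3 = 17·4/3 = 68/3 kN
Load 4 — applied couple M₀=4 kN·m at a=3 m (b=L-a=1):
  R_A = M₀/L = 4/4 = 1 kN
  R_B = -M₀/L = -4/4 = -1 kN
Superposition: R_A = 7/3 kN, R_B = 47/3 kN

R_A = 7/3 kN, R_B = 47/3 kN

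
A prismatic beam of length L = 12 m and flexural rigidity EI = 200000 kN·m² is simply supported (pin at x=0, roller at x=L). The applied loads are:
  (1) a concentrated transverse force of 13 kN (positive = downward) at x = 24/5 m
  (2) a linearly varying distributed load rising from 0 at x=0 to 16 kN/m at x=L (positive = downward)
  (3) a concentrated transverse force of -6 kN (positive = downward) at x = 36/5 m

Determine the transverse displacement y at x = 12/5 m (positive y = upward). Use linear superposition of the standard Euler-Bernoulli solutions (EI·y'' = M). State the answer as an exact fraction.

Load 1 — point force P=13 kN at a=24/5 m (b=L-a=36/5):
  y_1 = -Pbx(L²-b²-x²)/(6LEI)  [x≤a] = -13·(36/5)·(12/5)·(12²-(36/5)²-(12/5)²)/(6·12·200000) = -1053/781250 m
Load 2 — triangular load w₀=16 kN/m (0→w₀ over full span):
  y_2 = -w₀x(7L⁴-10L²x²+3x⁴)/(360LEI) = -16·(12/5)·(7·12⁴-10·12²·(12/5)²+3·(12/5)⁴)/(360·12·200000) = -297216/48828125 m
Load 3 — point force P=-6 kN at a=36/5 m (b=L-a=24/5):
  y_3 = -Pbx(L²-b²-x²)/(6LEI)  [x≤a] = -(-6)·(24/5)·(12/5)·(12²-(24/5)²-(12/5)²)/(6·12·200000) = 216/390625 m
Superposition: y = Σ y_i = -672057/97656250 m ≈ -0.006882 m

y(12/5) = -672057/97656250 m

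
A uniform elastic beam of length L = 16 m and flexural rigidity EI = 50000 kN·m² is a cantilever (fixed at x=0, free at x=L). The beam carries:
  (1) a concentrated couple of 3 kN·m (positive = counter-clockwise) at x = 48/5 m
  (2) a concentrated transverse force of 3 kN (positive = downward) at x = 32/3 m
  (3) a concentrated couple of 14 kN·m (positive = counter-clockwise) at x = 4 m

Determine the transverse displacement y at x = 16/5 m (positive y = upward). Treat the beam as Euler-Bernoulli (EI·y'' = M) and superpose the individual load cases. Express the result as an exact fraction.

y(16/5) = -472/390625 m

Load 1 — applied couple M₀=3 kN·m at a=48/5 m (b=L-a=32/5):
  y_1 = M₀x²/(2EI)  [x≤a] = 3·(16/5)²/(2·50000) = 24/78125 m
Load 2 — point force P=3 kN at a=32/3 m (b=L-a=16/3):
  y_2 = -Px²(3a-x)/(6EI)  [x≤a] = -3·(16/5)²·(3·(32/3)-(16/5))/(6·50000) = -1152/390625 m
Load 3 — applied couple M₀=14 kN·m at a=4 m (b=L-a=12):
  y_3 = M₀x²/(2EI)  [x≤a] = 14·(16/5)²/(2·50000) = 112/78125 m
Superposition: y = Σ y_i = -472/390625 m ≈ -0.001208 m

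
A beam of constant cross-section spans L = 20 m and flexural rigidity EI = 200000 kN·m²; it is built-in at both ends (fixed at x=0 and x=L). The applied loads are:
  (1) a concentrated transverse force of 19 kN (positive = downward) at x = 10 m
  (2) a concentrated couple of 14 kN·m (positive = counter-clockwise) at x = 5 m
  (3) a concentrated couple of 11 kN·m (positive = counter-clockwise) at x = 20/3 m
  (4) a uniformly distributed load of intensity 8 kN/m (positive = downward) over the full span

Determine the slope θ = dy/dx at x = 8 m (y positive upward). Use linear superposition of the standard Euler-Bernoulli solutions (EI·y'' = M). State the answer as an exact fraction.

Load 1 — point force P=19 kN at a=10 m (b=L-a=10):
  θ_1 = -Pb²x(2aL-(3a+b)x)/(2L³EI)  [x≤a] = -19·10²·8·(2·10·20-(3·10+10)·8)/(2·20³·200000) = -19/50000 rad
Load 2 — applied couple M₀=14 kN·m at a=5 m (b=L-a=15):
  θ_2 = (R_Ax²/2 - M_Ax - M₀(x-a))/EI  [x>a] with R_A=63/80, M_A=-21/8 = ((63/80)·8²/2 - (-21/8)·8 - 14·(8-5))/200000 = 21/1000000 rad
Load 3 — applied couple M₀=11 kN·m at a=20/3 m (b=L-a=40/3):
  θ_3 = (R_Ax²/2 - M_Ax - M₀(x-a))/EI  [x>a] with R_A=11/15, M_A=0 = ((11/15)·8²/2 - 0·8 - 11·(8-(20/3)))/200000 = 11/250000 rad
Load 4 — uniform load w=8 kN/m over full span:
  θ_4 = -wx(L-x)(L-2x)/(12EI) = -8·8·(20-8)·(20-2·8)/(12·200000) = -4/3125 rad
Superposition: θ = Σ θ_i = -319/200000 rad ≈ -0.001595 rad

θ(8) = -319/200000 rad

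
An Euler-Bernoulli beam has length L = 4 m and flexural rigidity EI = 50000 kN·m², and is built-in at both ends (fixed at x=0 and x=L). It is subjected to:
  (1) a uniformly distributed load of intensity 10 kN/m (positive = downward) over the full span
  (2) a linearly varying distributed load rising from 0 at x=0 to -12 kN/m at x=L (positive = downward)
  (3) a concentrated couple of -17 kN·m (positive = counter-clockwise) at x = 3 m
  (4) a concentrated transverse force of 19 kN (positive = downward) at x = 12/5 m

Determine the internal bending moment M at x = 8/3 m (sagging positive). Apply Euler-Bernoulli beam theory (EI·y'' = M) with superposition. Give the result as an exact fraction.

M(8/3) = -45337/54000 kN·m

Load 1 — uniform load w=10 kN/m over full span:
  M_1 = wLx/2 - wL²/12 - wx²/2 = 10·4·(8/3)/2 - 10·4²/12 - 10·(8/3)²/2 = 40/9 kN·m
Load 2 — triangular load w₀=-12 kN/m (0→w₀ over full span):
  M_2 = 3w₀Lx/20 - w₀L²/30 - w₀x³/(6L) = 3·(-12)·4·(8/3)/20 - (-12)·4²/30 - (-12)·(8/3)³/(6·4) = -448/135 kN·m
Load 3 — applied couple M₀=-17 kN·m at a=3 m (b=L-a=1):
  M_3 = R_Ax - M_A  [x≤a] with R_A=-153/32, M_A=-85/16 = (-153/32)·(8/3) - (-85/16) = -119/16 kN·m
Load 4 — point force P=19 kN at a=12/5 m (b=L-a=8/5):
  M_4 = Pa²(a+3b)(L-x)/L³ - Pa²b/L²  [x>a] = 19·(12/5)²·((12/5)+3·(8/5))·(4-(8/3))/4³ - 19·(12/5)²·(8/5)/4² = 684/125 kN·m
Superposition: M = Σ M_i = -45337/54000 kN·m ≈ -0.839574 kN·m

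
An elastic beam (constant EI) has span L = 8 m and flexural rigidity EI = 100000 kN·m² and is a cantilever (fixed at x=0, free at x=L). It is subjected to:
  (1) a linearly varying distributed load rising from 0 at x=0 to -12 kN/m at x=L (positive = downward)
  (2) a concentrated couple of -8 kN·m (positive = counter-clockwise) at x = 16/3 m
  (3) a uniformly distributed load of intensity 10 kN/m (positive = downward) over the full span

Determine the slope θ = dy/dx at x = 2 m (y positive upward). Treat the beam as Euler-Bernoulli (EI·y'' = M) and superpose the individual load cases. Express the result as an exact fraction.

Load 1 — triangular load w₀=-12 kN/m (0→w₀ over full span):
  θ_1 = (w₀Lx²/4-w₀L²x/3-w₀x⁴/(24L))/EI = ((-12)·8·2²/4-(-12)·8²·2/3-(-12)·2⁴/(24·8))/100000 = 417/100000 rad
Load 2 — applied couple M₀=-8 kN·m at a=16/3 m (b=L-a=8/3):
  θ_2 = M₀x/EI  [x≤a] = (-8)·2/100000 = -1/6250 rad
Load 3 — uniform load w=10 kN/m over full span:
  θ_3 = -wx(x²-3Lx+3L²)/(6EI) = -10·2·(2²-3·8·2+3·8²)/(6·100000) = -37/7500 rad
Superposition: θ = Σ θ_i = -277/300000 rad ≈ -0.000923 rad

θ(2) = -277/300000 rad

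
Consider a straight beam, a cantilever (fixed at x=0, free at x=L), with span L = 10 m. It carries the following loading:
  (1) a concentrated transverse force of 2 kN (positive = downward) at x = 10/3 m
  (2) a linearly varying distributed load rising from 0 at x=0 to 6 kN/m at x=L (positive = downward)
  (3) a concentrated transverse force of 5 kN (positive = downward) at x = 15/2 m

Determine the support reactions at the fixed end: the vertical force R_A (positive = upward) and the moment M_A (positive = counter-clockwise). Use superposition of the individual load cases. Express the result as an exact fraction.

Load 1 — point force P=2 kN at a=10/3 m (b=L-a=20/3):
  R_A = P = 2 kN
  M_A = Pa = 2·(10/3) = 20/3 kN·m
Load 2 — triangular load w₀=6 kN/m (0→w₀ over full span):
  R_A = w₀L/2 = 6·10/2 = 30 kN
  M_A = w₀L²/3 = 6·10²/3 = 200 kN·m
Load 3 — point force P=5 kN at a=15/2 m (b=L-a=5/2):
  R_A = P = 5 kN
  M_A = Pa = 5·(15/2) = 75/2 kN·m
Superposition: R_A = 37 kN, M_A = 1465/6 kN·m

R_A = 37 kN, M_A = 1465/6 kN·m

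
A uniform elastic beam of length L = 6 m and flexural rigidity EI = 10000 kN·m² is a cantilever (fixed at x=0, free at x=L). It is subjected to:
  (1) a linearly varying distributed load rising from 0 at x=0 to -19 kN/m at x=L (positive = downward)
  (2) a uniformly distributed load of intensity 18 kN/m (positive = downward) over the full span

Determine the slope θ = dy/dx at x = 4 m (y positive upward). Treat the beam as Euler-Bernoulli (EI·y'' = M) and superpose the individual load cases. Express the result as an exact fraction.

Load 1 — triangular load w₀=-19 kN/m (0→w₀ over full span):
  θ_1 = (w₀Lx²/4-w₀L²x/3-w₀x⁴/(24L))/EI = ((-19)·6·4²/4-(-19)·6²·4/3-(-19)·4⁴/(24·6))/10000 = 551/11250 rad
Load 2 — uniform load w=18 kN/m over full span:
  θ_2 = -wx(x²-3Lx+3L²)/(6EI) = -18·4·(4²-3·6·4+3·6²)/(6·10000) = -39/625 rad
Superposition: θ = Σ θ_i = -151/11250 rad ≈ -0.013422 rad

θ(4) = -151/11250 rad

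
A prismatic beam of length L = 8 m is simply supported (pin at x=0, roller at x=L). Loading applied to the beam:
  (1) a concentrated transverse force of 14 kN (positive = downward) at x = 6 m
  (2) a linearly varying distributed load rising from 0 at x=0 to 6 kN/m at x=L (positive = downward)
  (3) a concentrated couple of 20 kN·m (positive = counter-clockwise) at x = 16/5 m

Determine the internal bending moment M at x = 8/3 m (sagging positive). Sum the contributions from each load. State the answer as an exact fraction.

M(8/3) = 944/27 kN·m

Load 1 — point force P=14 kN at a=6 m (b=L-a=2):
  M_1 = Pbx/L  [x≤a] = 14·2·(8/3)/8 = 28/3 kN·m
Load 2 — triangular load w₀=6 kN/m (0→w₀ over full span):
  M_2 = w₀Lx/6 - w₀x³/(6L) = 6·8·(8/3)/6 - 6·(8/3)³/(6·8) = 512/27 kN·m
Load 3 — applied couple M₀=20 kN·m at a=16/5 m (b=L-a=24/5):
  M_3 = M₀x/L  [x≤a] = 20·(8/3)/8 = 20/3 kN·m
Superposition: M = Σ M_i = 944/27 kN·m ≈ 34.962963 kN·m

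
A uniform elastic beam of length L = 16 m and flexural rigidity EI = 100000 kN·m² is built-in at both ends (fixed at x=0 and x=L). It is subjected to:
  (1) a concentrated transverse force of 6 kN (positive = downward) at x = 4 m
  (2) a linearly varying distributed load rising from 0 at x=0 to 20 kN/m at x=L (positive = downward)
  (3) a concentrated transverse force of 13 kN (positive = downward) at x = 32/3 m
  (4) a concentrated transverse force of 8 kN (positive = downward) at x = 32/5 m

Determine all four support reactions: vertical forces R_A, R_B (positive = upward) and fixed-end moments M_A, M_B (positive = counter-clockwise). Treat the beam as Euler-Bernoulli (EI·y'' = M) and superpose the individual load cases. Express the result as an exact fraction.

Load 1 — point force P=6 kN at a=4 m (b=L-a=12):
  R_A = Pb²(3a+b)/L³ = 6·12²·(3·4+12)/16³ = 81/16 kN
  M_A = Pab²/L² = 6·4·12²/16² = 27/2 kN·m
  R_B = Pa²(a+3b)/L³ = 6·4²·(4+3·12)/16³ = 15/16 kN
  M_B = -Pa²b/L² = -6·4²·12/16² = -9/2 kN·m
Load 2 — triangular load w₀=20 kN/m (0→w₀ over full span):
  R_A = 3w₀L/20 = 3·20·16/20 = 48 kN
  M_A = w₀L²/30 = 20·16²/30 = 512/3 kN·m
  R_B = 7w₀L/20 = 7·20·16/20 = 112 kN
  M_B = -w₀L²/20 = -20·16²/20 = -256 kN·m
Load 3 — point force P=13 kN at a=32/3 m (b=L-a=16/3):
  R_A = Pb²(3a+b)/L³ = 13·(16/3)²·(3·(32/3)+(16/3))/16³ = 91/27 kN
  M_A = Pab²/L² = 13·(32/3)·(16/3)²/16² = 416/27 kN·m
  R_B = Pa²(a+3b)/L³ = 13·(32/3)²·((32/3)+3·(16/3))/16³ = 260/27 kN
  M_B = -Pa²b/L² = -13·(32/3)²·(16/3)/16² = -832/27 kN·m
Load 4 — point force P=8 kN at a=32/5 m (b=L-a=48/5):
  R_A = Pb²(3a+b)/L³ = 8·(48/5)²·(3·(32/5)+(48/5))/16³ = 648/125 kN
  M_A = Pab²/L² = 8·(32/5)·(48/5)²/16² = 2304/125 kN·m
  R_B = Pa²(a+3b)/L³ = 8·(32/5)²·((32/5)+3·(48/5))/16³ = 352/125 kN
  M_B = -Pa²b/L² = -8·(32/5)²·(48/5)/16² = -1536/125 kN·m
Superposition: R_A = 3327311/54000 kN, M_A = 1471541/6750 kN·m, R_B = 6770689/54000 kN, M_B = -2049319/6750 kN·m

R_A = 3327311/54000 kN, M_A = 1471541/6750 kN·m, R_B = 6770689/54000 kN, M_B = -2049319/6750 kN·m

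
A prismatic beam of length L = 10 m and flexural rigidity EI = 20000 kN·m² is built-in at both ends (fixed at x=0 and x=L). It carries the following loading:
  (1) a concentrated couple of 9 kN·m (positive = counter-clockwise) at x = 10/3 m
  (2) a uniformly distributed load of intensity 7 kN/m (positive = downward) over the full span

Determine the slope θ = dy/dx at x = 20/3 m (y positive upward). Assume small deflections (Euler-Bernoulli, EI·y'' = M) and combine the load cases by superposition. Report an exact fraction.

Load 1 — applied couple M₀=9 kN·m at a=10/3 m (b=L-a=20/3):
  θ_1 = (R_Ax²/2 - M_Ax - M₀(x-a))/EI  [x>a] with R_A=6/5, M_A=0 = ((6/5)·(20/3)²/2 - 0·(20/3) - 9·((20/3)-(10/3)))/20000 = -1/6000 rad
Load 2 — uniform load w=7 kN/m over full span:
  θ_2 = -wx(L-x)(L-2x)/(12EI) = -7·(20/3)·(10-(20/3))·(10-2·(20/3))/(12·20000) = 7/3240 rad
Superposition: θ = Σ θ_i = 323/162000 rad ≈ 0.001994 rad

θ(20/3) = 323/162000 rad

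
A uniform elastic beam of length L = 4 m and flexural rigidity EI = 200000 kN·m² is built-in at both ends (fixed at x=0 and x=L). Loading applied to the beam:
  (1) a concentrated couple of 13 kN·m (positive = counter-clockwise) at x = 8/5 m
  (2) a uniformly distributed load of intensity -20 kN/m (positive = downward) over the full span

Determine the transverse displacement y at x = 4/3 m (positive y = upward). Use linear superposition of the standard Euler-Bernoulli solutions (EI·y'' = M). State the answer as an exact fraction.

Load 1 — applied couple M₀=13 kN·m at a=8/5 m (b=L-a=12/5):
  y_1 = (R_Ax³/6 - M_Ax²/2)/EI  [x≤a] with R_A=117/25, M_A=39/25 = ((117/25)·(4/3)³/6 - (39/25)·(4/3)²/2)/200000 = 13/5625000 m
Load 2 — uniform load w=-20 kN/m over full span:
  y_2 = -wx²(L-x)²/(24EI) = -(-20)·(4/3)²·(4-(4/3))²/(24·200000) = 8/151875 m
Superposition: y = Σ y_i = 8351/151875000 m ≈ 0.000055 m

y(4/3) = 8351/151875000 m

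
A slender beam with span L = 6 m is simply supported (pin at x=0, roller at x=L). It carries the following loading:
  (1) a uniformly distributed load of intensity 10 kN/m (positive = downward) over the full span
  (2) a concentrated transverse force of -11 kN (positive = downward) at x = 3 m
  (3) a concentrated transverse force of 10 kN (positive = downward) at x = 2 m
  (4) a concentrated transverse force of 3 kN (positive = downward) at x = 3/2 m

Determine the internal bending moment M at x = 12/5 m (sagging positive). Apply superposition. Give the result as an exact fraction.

Load 1 — uniform load w=10 kN/m over full span:
  M_1 = wx(L-x)/2 = 10·(12/5)·(6-(12/5))/2 = 216/5 kN·m
Load 2 — point force P=-11 kN at a=3 m (b=L-a=3):
  M_2 = Pbx/L  [x≤a] = (-11)·3·(12/5)/6 = -66/5 kN·m
Load 3 — point force P=10 kN at a=2 m (b=L-a=4):
  M_3 = Pa(L-x)/L  [x>a] = 10·2·(6-(12/5))/6 = 12 kN·m
Load 4 — point force P=3 kN at a=3/2 m (b=L-a=9/2):
  M_4 = Pa(L-x)/L  [x>a] = 3·(3/2)·(6-(12/5))/6 = 27/10 kN·m
Superposition: M = Σ M_i = 447/10 kN·m ≈ 44.700000 kN·m

M(12/5) = 447/10 kN·m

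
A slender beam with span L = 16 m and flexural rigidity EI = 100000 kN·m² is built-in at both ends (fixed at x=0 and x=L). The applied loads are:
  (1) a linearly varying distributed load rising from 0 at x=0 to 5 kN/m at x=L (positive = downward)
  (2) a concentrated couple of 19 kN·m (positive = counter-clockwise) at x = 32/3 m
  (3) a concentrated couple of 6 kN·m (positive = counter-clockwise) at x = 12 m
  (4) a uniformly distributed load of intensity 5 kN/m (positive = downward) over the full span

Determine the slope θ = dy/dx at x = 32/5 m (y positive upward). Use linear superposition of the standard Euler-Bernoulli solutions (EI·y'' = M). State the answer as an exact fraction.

Load 1 — triangular load w₀=5 kN/m (0→w₀ over full span):
  θ_1 = -w₀(2x(L-x)(L-2x)(x+2L)+x²(L-x)²)/(120LEI) = -5·(2·(32/5)·(16-(32/5))·(16-2·(32/5))·((32/5)+2·16)+(32/5)²·(16-(32/5))²)/(120·16·100000) = -192/390625 rad
Load 2 — applied couple M₀=19 kN·m at a=32/3 m (b=L-a=16/3):
  θ_2 = (R_Ax²/2 - M_Ax)/EI  [x≤a] with R_A=19/12, M_A=19/3 = ((19/12)·(32/5)²/2 - (19/3)·(32/5))/100000 = -19/234375 rad
Load 3 — applied couple M₀=6 kN·m at a=12 m (b=L-a=4):
  θ_3 = (R_Ax²/2 - M_Ax)/EI  [x≤a] with R_A=27/64, M_A=15/8 = ((27/64)·(32/5)²/2 - (15/8)·(32/5))/100000 = -21/625000 rad
Load 4 — uniform load w=5 kN/m over full span:
  θ_4 = -wx(L-x)(L-2x)/(12EI) = -5·(32/5)·(16-(32/5))·(16-2·(32/5))/(12·100000) = -64/78125 rad
Superposition: θ = Σ θ_i = -13363/9375000 rad ≈ -0.001425 rad

θ(32/5) = -13363/9375000 rad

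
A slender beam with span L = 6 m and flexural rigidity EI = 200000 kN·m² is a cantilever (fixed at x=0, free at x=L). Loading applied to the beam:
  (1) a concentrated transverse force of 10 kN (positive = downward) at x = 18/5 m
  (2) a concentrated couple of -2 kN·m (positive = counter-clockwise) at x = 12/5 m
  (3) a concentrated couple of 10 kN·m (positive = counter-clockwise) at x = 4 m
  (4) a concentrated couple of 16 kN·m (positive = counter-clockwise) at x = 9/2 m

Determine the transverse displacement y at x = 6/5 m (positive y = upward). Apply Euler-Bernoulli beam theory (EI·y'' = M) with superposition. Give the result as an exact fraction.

Load 1 — point force P=10 kN at a=18/5 m (b=L-a=12/5):
  y_1 = -Px²(3a-x)/(6EI)  [x≤a] = -10·(6/5)²·(3·(18/5)-(6/5))/(6·200000) = -9/78125 m
Load 2 — applied couple M₀=-2 kN·m at a=12/5 m (b=L-a=18/5):
  y_2 = M₀x²/(2EI)  [x≤a] = (-2)·(6/5)²/(2·200000) = -9/1250000 m
Load 3 — applied couple M₀=10 kN·m at a=4 m (b=L-a=2):
  y_3 = M₀x²/(2EI)  [x≤a] = 10·(6/5)²/(2·200000) = 9/250000 m
Load 4 — applied couple M₀=16 kN·m at a=9/2 m (b=L-a=3/2):
  y_4 = M₀x²/(2EI)  [x≤a] = 16·(6/5)²/(2·200000) = 9/156250 m
Superposition: y = Σ y_i = -9/312500 m ≈ -0.000029 m

y(6/5) = -9/312500 m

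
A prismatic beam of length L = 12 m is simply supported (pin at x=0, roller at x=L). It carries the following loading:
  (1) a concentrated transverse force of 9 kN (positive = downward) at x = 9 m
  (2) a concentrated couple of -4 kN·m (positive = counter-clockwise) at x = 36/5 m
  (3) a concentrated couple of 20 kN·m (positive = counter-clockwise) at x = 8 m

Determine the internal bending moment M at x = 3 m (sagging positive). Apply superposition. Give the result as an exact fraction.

M(3) = 43/4 kN·m

Load 1 — point force P=9 kN at a=9 m (b=L-a=3):
  M_1 = Pbx/L  [x≤a] = 9·3·3/12 = 27/4 kN·m
Load 2 — applied couple M₀=-4 kN·m at a=36/5 m (b=L-a=24/5):
  M_2 = M₀x/L  [x≤a] = (-4)·3/12 = -1 kN·m
Load 3 — applied couple M₀=20 kN·m at a=8 m (b=L-a=4):
  M_3 = M₀x/L  [x≤a] = 20·3/12 = 5 kN·m
Superposition: M = Σ M_i = 43/4 kN·m ≈ 10.750000 kN·m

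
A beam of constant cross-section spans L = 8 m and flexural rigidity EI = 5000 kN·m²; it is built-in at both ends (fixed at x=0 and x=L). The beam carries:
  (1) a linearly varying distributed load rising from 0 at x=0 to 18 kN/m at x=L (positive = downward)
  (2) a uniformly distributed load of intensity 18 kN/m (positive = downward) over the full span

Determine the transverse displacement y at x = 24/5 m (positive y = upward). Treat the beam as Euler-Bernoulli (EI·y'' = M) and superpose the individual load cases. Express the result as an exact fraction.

y(24/5) = -525312/9765625 m

Load 1 — triangular load w₀=18 kN/m (0→w₀ over full span):
  y_1 = -w₀x²(L-x)²(x+2L)/(120LEI) = -18·(24/5)²·(8-(24/5))²·((24/5)+2·8)/(120·8·5000) = -179712/9765625 m
Load 2 — uniform load w=18 kN/m over full span:
  y_2 = -wx²(L-x)²/(24EI) = -18·(24/5)²·(8-(24/5))²/(24·5000) = -13824/390625 m
Superposition: y = Σ y_i = -525312/9765625 m ≈ -0.053792 m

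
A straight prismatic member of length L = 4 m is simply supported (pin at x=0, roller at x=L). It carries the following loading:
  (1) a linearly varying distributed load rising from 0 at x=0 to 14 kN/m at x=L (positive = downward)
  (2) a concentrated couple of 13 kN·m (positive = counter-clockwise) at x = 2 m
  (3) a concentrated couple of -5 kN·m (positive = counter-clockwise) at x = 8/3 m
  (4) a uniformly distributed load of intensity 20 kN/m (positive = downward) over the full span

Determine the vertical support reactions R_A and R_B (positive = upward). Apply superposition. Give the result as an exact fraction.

Load 1 — triangular load w₀=14 kN/m (0→w₀ over full span):
  R_A = w₀L/6 = 14·4/6 = 28/3 kN
  R_B = w₀L/3 = 14·4/3 = 56/3 kN
Load 2 — applied couple M₀=13 kN·m at a=2 m (b=L-a=2):
  R_A = M₀/L = 13/4 kN
  R_B = -M₀/L = -13/4 kN
Load 3 — applied couple M₀=-5 kN·m at a=8/3 m (b=L-a=4/3):
  R_A = M₀/L = (-5)/4 = -5/4 kN
  R_B = -M₀/L = -(-5)/4 = 5/4 kN
Load 4 — uniform load w=20 kN/m over full span:
  R_A = wL/2 = 20·4/2 = 40 kN
  R_B = wL/2 = 20·4/2 = 40 kN
Superposition: R_A = 154/3 kN, R_B = 170/3 kN

R_A = 154/3 kN, R_B = 170/3 kN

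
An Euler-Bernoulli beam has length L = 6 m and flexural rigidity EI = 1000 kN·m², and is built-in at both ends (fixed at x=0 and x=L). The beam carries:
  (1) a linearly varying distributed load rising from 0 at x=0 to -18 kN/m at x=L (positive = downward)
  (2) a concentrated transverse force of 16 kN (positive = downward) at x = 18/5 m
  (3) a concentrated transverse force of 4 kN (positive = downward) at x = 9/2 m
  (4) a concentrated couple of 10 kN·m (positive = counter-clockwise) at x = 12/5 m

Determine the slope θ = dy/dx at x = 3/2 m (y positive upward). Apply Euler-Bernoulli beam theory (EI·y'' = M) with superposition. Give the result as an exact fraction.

Load 1 — triangular load w₀=-18 kN/m (0→w₀ over full span):
  θ_1 = -w₀(2x(L-x)(L-2x)(x+2L)+x²(L-x)²)/(120LEI) = -(-18)·(2·(3/2)·(6-(3/2))·(6-2·(3/2))·((3/2)+2·6)+(3/2)²·(6-(3/2))²)/(120·6·1000) = 9477/640000 rad
Load 2 — point force P=16 kN at a=18/5 m (b=L-a=12/5):
  θ_2 = -Pb²x(2aL-(3a+b)x)/(2L³EI)  [x≤a] = -16·(12/5)²·(3/2)·(2·(18/5)·6-(3·(18/5)+(12/5))·(3/2))/(2·6³·1000) = -117/15625 rad
Load 3 — point force P=4 kN at a=9/2 m (b=L-a=3/2):
  θ_3 = -Pb²x(2aL-(3a+b)x)/(2L³EI)  [x≤a] = -4·(3/2)²·(3/2)·(2·(9/2)·6-(3·(9/2)+(3/2))·(3/2))/(2·6³·1000) = -63/64000 rad
Load 4 — applied couple M₀=10 kN·m at a=12/5 m (b=L-a=18/5):
  θ_4 = (R_Ax²/2 - M_Ax)/EI  [x≤a] with R_A=12/5, M_A=6/5 = ((12/5)·(3/2)²/2 - (6/5)·(3/2))/1000 = 9/10000 rad
Superposition: θ = Σ θ_i = 115767/16000000 rad ≈ 0.007235 rad

θ(3/2) = 115767/16000000 rad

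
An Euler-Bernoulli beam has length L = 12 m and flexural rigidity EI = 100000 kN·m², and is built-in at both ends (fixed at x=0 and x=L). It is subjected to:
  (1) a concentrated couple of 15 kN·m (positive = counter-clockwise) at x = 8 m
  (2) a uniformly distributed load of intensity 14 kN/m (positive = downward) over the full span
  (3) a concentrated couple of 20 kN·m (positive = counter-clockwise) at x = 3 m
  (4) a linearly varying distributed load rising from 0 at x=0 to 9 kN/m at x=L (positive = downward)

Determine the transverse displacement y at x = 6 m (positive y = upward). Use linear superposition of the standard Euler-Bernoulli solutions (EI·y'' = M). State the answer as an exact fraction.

y(6) = -123/12500 m

Load 1 — applied couple M₀=15 kN·m at a=8 m (b=L-a=4):
  y_1 = (R_Ax³/6 - M_Ax²/2)/EI  [x≤a] with R_A=5/3, M_A=5 = ((5/3)·6³/6 - 5·6²/2)/100000 = -3/10000 m
Load 2 — uniform load w=14 kN/m over full span:
  y_2 = -wx²(L-x)²/(24EI) = -14·6²·(12-6)²/(24·100000) = -189/25000 m
Load 3 — applied couple M₀=20 kN·m at a=3 m (b=L-a=9):
  y_3 = (R_Ax³/6 - M_Ax²/2 - M₀(x-a)²/2)/EI  [x>a] with R_A=15/8, M_A=-15/4 = ((15/8)·6³/6 - (-15/4)·6²/2 - 20·(6-3)²/2)/100000 = 9/20000 m
Load 4 — triangular load w₀=9 kN/m (0→w₀ over full span):
  y_4 = -w₀x²(L-x)²(x+2L)/(120LEI) = -9·6²·(12-6)²·(6+2·12)/(120·12·100000) = -243/100000 m
Superposition: y = Σ y_i = -123/12500 m ≈ -0.009840 m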